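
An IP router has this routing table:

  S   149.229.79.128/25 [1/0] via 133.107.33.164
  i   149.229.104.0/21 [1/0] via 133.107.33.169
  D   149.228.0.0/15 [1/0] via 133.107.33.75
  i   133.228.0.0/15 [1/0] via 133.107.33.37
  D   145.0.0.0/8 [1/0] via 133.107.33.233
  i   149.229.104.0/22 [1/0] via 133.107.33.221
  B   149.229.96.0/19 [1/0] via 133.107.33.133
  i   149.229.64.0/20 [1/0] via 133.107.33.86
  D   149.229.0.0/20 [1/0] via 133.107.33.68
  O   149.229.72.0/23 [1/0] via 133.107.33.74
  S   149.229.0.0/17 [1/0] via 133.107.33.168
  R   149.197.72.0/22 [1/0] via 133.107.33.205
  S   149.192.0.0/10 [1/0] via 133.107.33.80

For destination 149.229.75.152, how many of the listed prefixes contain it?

4

Prefixes containing 149.229.75.152:
  149.192.0.0/10 (149.192.0.0 - 149.255.255.255)
  149.228.0.0/15 (149.228.0.0 - 149.229.255.255)
  149.229.0.0/17 (149.229.0.0 - 149.229.127.255)
  149.229.64.0/20 (149.229.64.0 - 149.229.79.255)
Total matching entries: 4.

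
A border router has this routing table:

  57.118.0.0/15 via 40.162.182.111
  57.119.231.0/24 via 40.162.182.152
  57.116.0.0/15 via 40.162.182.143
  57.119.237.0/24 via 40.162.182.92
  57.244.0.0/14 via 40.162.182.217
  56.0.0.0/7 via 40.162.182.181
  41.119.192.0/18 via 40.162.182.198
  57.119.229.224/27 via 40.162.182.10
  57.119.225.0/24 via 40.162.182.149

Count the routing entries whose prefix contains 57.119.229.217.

2

Prefixes containing 57.119.229.217:
  56.0.0.0/7 (56.0.0.0 - 57.255.255.255)
  57.118.0.0/15 (57.118.0.0 - 57.119.255.255)
Total matching entries: 2.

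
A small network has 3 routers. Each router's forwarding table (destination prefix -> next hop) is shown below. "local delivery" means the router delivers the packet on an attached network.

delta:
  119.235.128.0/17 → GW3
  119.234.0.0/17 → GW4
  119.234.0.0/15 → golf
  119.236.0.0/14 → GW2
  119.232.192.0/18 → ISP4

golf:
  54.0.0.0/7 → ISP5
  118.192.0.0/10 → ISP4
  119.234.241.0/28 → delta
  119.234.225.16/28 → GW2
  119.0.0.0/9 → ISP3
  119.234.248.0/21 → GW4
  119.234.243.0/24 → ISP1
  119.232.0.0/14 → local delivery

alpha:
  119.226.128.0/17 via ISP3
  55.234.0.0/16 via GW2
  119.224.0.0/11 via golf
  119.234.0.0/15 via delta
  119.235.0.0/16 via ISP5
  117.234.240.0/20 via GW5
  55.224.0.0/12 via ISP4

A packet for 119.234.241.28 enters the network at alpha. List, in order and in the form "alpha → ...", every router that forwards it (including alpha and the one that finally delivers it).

alpha → delta → golf

At alpha: longest match for 119.234.241.28 is 119.234.0.0/15 -> delta
At delta: longest match for 119.234.241.28 is 119.234.0.0/15 -> golf
At golf: longest match for 119.234.241.28 is 119.232.0.0/14 -> local delivery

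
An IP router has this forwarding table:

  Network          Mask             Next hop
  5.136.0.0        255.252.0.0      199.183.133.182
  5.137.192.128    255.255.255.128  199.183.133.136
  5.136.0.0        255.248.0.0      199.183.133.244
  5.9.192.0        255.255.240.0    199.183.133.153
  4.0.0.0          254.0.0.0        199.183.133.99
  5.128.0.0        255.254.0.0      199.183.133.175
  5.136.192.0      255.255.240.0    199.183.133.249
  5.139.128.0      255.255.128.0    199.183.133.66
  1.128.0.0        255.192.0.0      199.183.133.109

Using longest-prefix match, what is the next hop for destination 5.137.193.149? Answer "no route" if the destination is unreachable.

Routes whose prefix contains 5.137.193.149:
  4.0.0.0/7 (4.0.0.0 - 5.255.255.255) -> 199.183.133.99
  5.136.0.0/13 (5.136.0.0 - 5.143.255.255) -> 199.183.133.244
  5.136.0.0/14 (5.136.0.0 - 5.139.255.255) -> 199.183.133.182
More-specific entries that do NOT match:
  5.137.192.128/25 (5.137.192.128 - 5.137.192.255) does not contain 5.137.193.149
  5.9.192.0/20 (5.9.192.0 - 5.9.207.255) does not contain 5.137.193.149
  5.136.192.0/20 (5.136.192.0 - 5.136.207.255) does not contain 5.137.193.149
  5.139.128.0/17 (5.139.128.0 - 5.139.255.255) does not contain 5.137.193.149
  5.128.0.0/15 (5.128.0.0 - 5.129.255.255) does not contain 5.137.193.149
Longest matching prefix is /14 -> next hop 199.183.133.182.

199.183.133.182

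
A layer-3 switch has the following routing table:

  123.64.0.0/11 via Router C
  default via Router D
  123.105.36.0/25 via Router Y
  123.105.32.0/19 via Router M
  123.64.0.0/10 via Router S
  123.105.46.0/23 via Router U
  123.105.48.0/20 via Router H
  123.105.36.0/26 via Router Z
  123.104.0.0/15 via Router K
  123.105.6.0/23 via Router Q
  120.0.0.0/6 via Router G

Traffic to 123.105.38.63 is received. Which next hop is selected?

Routes whose prefix contains 123.105.38.63:
  0.0.0.0/0 (default, matches everything) -> Router D
  120.0.0.0/6 (120.0.0.0 - 123.255.255.255) -> Router G
  123.64.0.0/10 (123.64.0.0 - 123.127.255.255) -> Router S
  123.104.0.0/15 (123.104.0.0 - 123.105.255.255) -> Router K
  123.105.32.0/19 (123.105.32.0 - 123.105.63.255) -> Router M
More-specific entries that do NOT match:
  123.105.36.0/26 (123.105.36.0 - 123.105.36.63) does not contain 123.105.38.63
  123.105.36.0/25 (123.105.36.0 - 123.105.36.127) does not contain 123.105.38.63
  123.105.46.0/23 (123.105.46.0 - 123.105.47.255) does not contain 123.105.38.63
  123.105.6.0/23 (123.105.6.0 - 123.105.7.255) does not contain 123.105.38.63
  123.105.48.0/20 (123.105.48.0 - 123.105.63.255) does not contain 123.105.38.63
Longest matching prefix is /19 -> next hop Router M.

Router M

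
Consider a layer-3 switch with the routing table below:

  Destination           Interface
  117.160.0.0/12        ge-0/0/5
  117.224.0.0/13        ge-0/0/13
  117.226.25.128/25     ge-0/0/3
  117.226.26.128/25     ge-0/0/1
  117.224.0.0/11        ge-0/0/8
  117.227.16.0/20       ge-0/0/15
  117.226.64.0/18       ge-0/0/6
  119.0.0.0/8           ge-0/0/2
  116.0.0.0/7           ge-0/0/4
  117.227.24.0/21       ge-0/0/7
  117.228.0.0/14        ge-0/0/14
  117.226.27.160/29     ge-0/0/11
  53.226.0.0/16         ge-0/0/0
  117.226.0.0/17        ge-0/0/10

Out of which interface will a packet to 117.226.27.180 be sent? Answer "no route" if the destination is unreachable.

Routes whose prefix contains 117.226.27.180:
  116.0.0.0/7 (116.0.0.0 - 117.255.255.255) -> ge-0/0/4
  117.224.0.0/11 (117.224.0.0 - 117.255.255.255) -> ge-0/0/8
  117.224.0.0/13 (117.224.0.0 - 117.231.255.255) -> ge-0/0/13
  117.226.0.0/17 (117.226.0.0 - 117.226.127.255) -> ge-0/0/10
More-specific entries that do NOT match:
  117.226.27.160/29 (117.226.27.160 - 117.226.27.167) does not contain 117.226.27.180
  117.226.25.128/25 (117.226.25.128 - 117.226.25.255) does not contain 117.226.27.180
  117.226.26.128/25 (117.226.26.128 - 117.226.26.255) does not contain 117.226.27.180
  117.227.24.0/21 (117.227.24.0 - 117.227.31.255) does not contain 117.226.27.180
  117.227.16.0/20 (117.227.16.0 - 117.227.31.255) does not contain 117.226.27.180
  117.226.64.0/18 (117.226.64.0 - 117.226.127.255) does not contain 117.226.27.180
Longest matching prefix is /17 -> interface ge-0/0/10.

ge-0/0/10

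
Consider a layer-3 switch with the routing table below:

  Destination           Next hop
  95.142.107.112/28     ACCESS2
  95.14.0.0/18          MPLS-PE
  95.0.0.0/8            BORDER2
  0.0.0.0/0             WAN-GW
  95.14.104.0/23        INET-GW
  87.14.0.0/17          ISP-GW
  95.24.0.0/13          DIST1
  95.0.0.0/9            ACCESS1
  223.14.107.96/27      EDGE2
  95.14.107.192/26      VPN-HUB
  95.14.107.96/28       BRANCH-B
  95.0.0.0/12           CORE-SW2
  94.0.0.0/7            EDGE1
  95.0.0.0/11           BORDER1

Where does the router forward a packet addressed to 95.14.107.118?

CORE-SW2

Routes whose prefix contains 95.14.107.118:
  0.0.0.0/0 (default, matches everything) -> WAN-GW
  94.0.0.0/7 (94.0.0.0 - 95.255.255.255) -> EDGE1
  95.0.0.0/8 (95.0.0.0 - 95.255.255.255) -> BORDER2
  95.0.0.0/9 (95.0.0.0 - 95.127.255.255) -> ACCESS1
  95.0.0.0/11 (95.0.0.0 - 95.31.255.255) -> BORDER1
  95.0.0.0/12 (95.0.0.0 - 95.15.255.255) -> CORE-SW2
More-specific entries that do NOT match:
  95.142.107.112/28 (95.142.107.112 - 95.142.107.127) does not contain 95.14.107.118
  95.14.107.96/28 (95.14.107.96 - 95.14.107.111) does not contain 95.14.107.118
  223.14.107.96/27 (223.14.107.96 - 223.14.107.127) does not contain 95.14.107.118
  95.14.107.192/26 (95.14.107.192 - 95.14.107.255) does not contain 95.14.107.118
  95.14.104.0/23 (95.14.104.0 - 95.14.105.255) does not contain 95.14.107.118
  95.14.0.0/18 (95.14.0.0 - 95.14.63.255) does not contain 95.14.107.118
  87.14.0.0/17 (87.14.0.0 - 87.14.127.255) does not contain 95.14.107.118
  95.24.0.0/13 (95.24.0.0 - 95.31.255.255) does not contain 95.14.107.118
Longest matching prefix is /12 -> next hop CORE-SW2.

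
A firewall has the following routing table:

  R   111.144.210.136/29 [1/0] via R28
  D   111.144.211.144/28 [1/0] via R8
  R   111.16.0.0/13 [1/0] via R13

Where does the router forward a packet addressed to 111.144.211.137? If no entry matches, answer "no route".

no route

No entry's prefix contains 111.144.211.137; there is no default route.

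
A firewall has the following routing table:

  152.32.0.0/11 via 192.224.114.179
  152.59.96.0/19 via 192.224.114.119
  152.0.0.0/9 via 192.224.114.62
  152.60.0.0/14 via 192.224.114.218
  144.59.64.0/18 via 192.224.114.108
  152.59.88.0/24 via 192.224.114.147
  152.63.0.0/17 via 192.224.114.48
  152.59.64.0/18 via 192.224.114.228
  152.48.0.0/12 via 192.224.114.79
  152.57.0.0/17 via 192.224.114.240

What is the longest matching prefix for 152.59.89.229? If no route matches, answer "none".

Entries matching 152.59.89.229:
  152.0.0.0/9 (152.0.0.0 - 152.127.255.255)
  152.32.0.0/11 (152.32.0.0 - 152.63.255.255)
  152.48.0.0/12 (152.48.0.0 - 152.63.255.255)
  152.59.64.0/18 (152.59.64.0 - 152.59.127.255)
Most specific is 152.59.64.0/18.

152.59.64.0/18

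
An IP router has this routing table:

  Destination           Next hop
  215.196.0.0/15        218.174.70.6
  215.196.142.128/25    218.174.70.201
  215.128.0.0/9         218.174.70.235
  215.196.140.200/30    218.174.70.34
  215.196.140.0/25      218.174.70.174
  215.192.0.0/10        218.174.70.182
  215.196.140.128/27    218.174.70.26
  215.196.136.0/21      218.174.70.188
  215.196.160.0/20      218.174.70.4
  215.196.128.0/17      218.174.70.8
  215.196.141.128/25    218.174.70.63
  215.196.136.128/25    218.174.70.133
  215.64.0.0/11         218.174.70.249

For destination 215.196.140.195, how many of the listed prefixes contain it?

Prefixes containing 215.196.140.195:
  215.128.0.0/9 (215.128.0.0 - 215.255.255.255)
  215.192.0.0/10 (215.192.0.0 - 215.255.255.255)
  215.196.0.0/15 (215.196.0.0 - 215.197.255.255)
  215.196.128.0/17 (215.196.128.0 - 215.196.255.255)
  215.196.136.0/21 (215.196.136.0 - 215.196.143.255)
Total matching entries: 5.

5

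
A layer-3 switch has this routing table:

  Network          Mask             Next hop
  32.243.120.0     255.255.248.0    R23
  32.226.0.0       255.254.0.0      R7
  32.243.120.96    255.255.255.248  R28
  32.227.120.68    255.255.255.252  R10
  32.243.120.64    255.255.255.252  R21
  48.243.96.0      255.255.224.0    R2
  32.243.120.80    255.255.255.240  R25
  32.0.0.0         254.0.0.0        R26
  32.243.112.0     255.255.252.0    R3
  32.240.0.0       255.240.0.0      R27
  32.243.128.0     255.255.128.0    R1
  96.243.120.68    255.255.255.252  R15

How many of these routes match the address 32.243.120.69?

Prefixes containing 32.243.120.69:
  32.0.0.0/7 (32.0.0.0 - 33.255.255.255)
  32.240.0.0/12 (32.240.0.0 - 32.255.255.255)
  32.243.120.0/21 (32.243.120.0 - 32.243.127.255)
Total matching entries: 3.

3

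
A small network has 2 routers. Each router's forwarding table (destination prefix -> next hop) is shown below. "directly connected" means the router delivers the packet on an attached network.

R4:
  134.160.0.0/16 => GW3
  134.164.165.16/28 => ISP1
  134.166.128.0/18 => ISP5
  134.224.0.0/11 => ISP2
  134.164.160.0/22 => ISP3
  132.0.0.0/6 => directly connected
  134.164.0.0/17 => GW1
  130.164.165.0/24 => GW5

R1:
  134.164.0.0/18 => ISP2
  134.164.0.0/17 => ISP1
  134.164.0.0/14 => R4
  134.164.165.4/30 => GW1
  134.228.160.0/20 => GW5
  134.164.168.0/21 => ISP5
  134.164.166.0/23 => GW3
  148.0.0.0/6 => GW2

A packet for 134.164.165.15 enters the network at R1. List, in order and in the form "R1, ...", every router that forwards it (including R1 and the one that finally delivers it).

R1, R4

At R1: longest match for 134.164.165.15 is 134.164.0.0/14 -> R4
At R4: longest match for 134.164.165.15 is 132.0.0.0/6 -> directly connected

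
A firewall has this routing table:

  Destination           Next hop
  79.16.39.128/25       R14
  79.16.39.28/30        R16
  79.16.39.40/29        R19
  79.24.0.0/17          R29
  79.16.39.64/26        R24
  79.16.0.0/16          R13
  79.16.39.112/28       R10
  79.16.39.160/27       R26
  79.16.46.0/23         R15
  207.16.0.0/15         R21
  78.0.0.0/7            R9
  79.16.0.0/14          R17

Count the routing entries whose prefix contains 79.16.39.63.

Prefixes containing 79.16.39.63:
  78.0.0.0/7 (78.0.0.0 - 79.255.255.255)
  79.16.0.0/14 (79.16.0.0 - 79.19.255.255)
  79.16.0.0/16 (79.16.0.0 - 79.16.255.255)
Total matching entries: 3.

3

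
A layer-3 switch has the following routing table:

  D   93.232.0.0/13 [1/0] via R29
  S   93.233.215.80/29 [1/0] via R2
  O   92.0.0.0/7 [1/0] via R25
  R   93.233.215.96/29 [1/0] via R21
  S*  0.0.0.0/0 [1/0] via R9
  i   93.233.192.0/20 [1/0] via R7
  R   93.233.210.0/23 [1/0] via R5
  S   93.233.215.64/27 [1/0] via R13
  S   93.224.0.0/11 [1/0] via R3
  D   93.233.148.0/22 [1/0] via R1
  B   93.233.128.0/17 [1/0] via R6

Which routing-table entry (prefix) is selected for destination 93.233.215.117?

Entries matching 93.233.215.117:
  0.0.0.0/0 (default, matches everything)
  92.0.0.0/7 (92.0.0.0 - 93.255.255.255)
  93.224.0.0/11 (93.224.0.0 - 93.255.255.255)
  93.232.0.0/13 (93.232.0.0 - 93.239.255.255)
  93.233.128.0/17 (93.233.128.0 - 93.233.255.255)
Most specific is 93.233.128.0/17.

93.233.128.0/17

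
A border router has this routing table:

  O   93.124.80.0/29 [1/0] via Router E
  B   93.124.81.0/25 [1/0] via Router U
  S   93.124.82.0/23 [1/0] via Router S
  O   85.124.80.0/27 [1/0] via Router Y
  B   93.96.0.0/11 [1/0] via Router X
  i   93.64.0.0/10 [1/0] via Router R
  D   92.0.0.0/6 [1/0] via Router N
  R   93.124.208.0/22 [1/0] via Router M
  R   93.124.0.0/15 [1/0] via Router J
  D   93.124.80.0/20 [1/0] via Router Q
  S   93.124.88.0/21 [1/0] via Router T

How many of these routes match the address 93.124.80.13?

5

Prefixes containing 93.124.80.13:
  92.0.0.0/6 (92.0.0.0 - 95.255.255.255)
  93.64.0.0/10 (93.64.0.0 - 93.127.255.255)
  93.96.0.0/11 (93.96.0.0 - 93.127.255.255)
  93.124.0.0/15 (93.124.0.0 - 93.125.255.255)
  93.124.80.0/20 (93.124.80.0 - 93.124.95.255)
Total matching entries: 5.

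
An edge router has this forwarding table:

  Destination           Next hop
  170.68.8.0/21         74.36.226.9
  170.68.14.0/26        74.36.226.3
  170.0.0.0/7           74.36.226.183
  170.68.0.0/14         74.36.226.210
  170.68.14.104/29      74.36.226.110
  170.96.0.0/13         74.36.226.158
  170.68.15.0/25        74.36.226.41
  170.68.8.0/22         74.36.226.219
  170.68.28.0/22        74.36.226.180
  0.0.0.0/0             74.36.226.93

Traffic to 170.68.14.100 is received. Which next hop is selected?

74.36.226.9

Routes whose prefix contains 170.68.14.100:
  0.0.0.0/0 (default, matches everything) -> 74.36.226.93
  170.0.0.0/7 (170.0.0.0 - 171.255.255.255) -> 74.36.226.183
  170.68.0.0/14 (170.68.0.0 - 170.71.255.255) -> 74.36.226.210
  170.68.8.0/21 (170.68.8.0 - 170.68.15.255) -> 74.36.226.9
More-specific entries that do NOT match:
  170.68.14.104/29 (170.68.14.104 - 170.68.14.111) does not contain 170.68.14.100
  170.68.14.0/26 (170.68.14.0 - 170.68.14.63) does not contain 170.68.14.100
  170.68.15.0/25 (170.68.15.0 - 170.68.15.127) does not contain 170.68.14.100
  170.68.8.0/22 (170.68.8.0 - 170.68.11.255) does not contain 170.68.14.100
  170.68.28.0/22 (170.68.28.0 - 170.68.31.255) does not contain 170.68.14.100
Longest matching prefix is /21 -> next hop 74.36.226.9.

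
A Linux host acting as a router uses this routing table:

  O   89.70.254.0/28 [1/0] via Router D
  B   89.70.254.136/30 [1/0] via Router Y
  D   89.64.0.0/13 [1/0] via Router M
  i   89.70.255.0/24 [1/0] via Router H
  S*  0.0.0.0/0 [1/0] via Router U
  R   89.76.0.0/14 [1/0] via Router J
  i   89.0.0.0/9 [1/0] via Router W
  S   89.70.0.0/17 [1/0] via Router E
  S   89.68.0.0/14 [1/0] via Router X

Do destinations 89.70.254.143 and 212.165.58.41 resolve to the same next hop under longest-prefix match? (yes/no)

no

89.70.254.143: longest match 89.68.0.0/14 -> Router X
212.165.58.41: longest match 0.0.0.0/0 -> Router U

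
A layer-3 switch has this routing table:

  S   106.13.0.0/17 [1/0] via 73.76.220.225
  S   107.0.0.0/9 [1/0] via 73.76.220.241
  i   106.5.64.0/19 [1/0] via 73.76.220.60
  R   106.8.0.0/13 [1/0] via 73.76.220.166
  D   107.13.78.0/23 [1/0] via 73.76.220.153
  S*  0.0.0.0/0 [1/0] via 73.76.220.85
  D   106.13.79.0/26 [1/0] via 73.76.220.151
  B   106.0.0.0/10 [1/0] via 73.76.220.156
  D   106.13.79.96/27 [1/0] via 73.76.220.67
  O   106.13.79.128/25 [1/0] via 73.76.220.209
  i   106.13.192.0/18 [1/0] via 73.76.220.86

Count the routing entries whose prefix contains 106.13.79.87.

Prefixes containing 106.13.79.87:
  0.0.0.0/0 (default, matches everything)
  106.0.0.0/10 (106.0.0.0 - 106.63.255.255)
  106.8.0.0/13 (106.8.0.0 - 106.15.255.255)
  106.13.0.0/17 (106.13.0.0 - 106.13.127.255)
Total matching entries: 4.

4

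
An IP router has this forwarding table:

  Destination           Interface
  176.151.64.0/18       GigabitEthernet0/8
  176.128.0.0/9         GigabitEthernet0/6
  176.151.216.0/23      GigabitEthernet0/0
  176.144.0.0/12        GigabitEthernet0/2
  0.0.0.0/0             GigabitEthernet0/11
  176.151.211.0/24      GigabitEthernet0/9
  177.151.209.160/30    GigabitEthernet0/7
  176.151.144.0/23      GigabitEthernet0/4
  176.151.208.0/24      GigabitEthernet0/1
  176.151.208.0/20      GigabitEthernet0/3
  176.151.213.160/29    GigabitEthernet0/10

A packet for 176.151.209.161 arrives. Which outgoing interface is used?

Routes whose prefix contains 176.151.209.161:
  0.0.0.0/0 (default, matches everything) -> GigabitEthernet0/11
  176.128.0.0/9 (176.128.0.0 - 176.255.255.255) -> GigabitEthernet0/6
  176.144.0.0/12 (176.144.0.0 - 176.159.255.255) -> GigabitEthernet0/2
  176.151.208.0/20 (176.151.208.0 - 176.151.223.255) -> GigabitEthernet0/3
More-specific entries that do NOT match:
  177.151.209.160/30 (177.151.209.160 - 177.151.209.163) does not contain 176.151.209.161
  176.151.213.160/29 (176.151.213.160 - 176.151.213.167) does not contain 176.151.209.161
  176.151.211.0/24 (176.151.211.0 - 176.151.211.255) does not contain 176.151.209.161
  176.151.208.0/24 (176.151.208.0 - 176.151.208.255) does not contain 176.151.209.161
  176.151.216.0/23 (176.151.216.0 - 176.151.217.255) does not contain 176.151.209.161
  176.151.144.0/23 (176.151.144.0 - 176.151.145.255) does not contain 176.151.209.161
Longest matching prefix is /20 -> interface GigabitEthernet0/3.

GigabitEthernet0/3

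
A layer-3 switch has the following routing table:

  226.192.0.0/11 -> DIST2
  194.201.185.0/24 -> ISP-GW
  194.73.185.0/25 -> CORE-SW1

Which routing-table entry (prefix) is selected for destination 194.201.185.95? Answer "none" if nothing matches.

194.201.185.0/24

Entries matching 194.201.185.95:
  194.201.185.0/24 (194.201.185.0 - 194.201.185.255)
Most specific is 194.201.185.0/24.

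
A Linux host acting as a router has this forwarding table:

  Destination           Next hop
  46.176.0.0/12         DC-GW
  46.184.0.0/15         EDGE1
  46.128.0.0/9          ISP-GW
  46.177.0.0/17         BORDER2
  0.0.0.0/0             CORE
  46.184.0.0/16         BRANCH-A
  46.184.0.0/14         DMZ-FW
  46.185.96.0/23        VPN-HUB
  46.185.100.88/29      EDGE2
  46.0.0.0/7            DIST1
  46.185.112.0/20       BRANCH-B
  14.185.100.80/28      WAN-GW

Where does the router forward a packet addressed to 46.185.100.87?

Routes whose prefix contains 46.185.100.87:
  0.0.0.0/0 (default, matches everything) -> CORE
  46.0.0.0/7 (46.0.0.0 - 47.255.255.255) -> DIST1
  46.128.0.0/9 (46.128.0.0 - 46.255.255.255) -> ISP-GW
  46.176.0.0/12 (46.176.0.0 - 46.191.255.255) -> DC-GW
  46.184.0.0/14 (46.184.0.0 - 46.187.255.255) -> DMZ-FW
  46.184.0.0/15 (46.184.0.0 - 46.185.255.255) -> EDGE1
More-specific entries that do NOT match:
  46.185.100.88/29 (46.185.100.88 - 46.185.100.95) does not contain 46.185.100.87
  14.185.100.80/28 (14.185.100.80 - 14.185.100.95) does not contain 46.185.100.87
  46.185.96.0/23 (46.185.96.0 - 46.185.97.255) does not contain 46.185.100.87
  46.185.112.0/20 (46.185.112.0 - 46.185.127.255) does not contain 46.185.100.87
  46.177.0.0/17 (46.177.0.0 - 46.177.127.255) does not contain 46.185.100.87
  46.184.0.0/16 (46.184.0.0 - 46.184.255.255) does not contain 46.185.100.87
Longest matching prefix is /15 -> next hop EDGE1.

EDGE1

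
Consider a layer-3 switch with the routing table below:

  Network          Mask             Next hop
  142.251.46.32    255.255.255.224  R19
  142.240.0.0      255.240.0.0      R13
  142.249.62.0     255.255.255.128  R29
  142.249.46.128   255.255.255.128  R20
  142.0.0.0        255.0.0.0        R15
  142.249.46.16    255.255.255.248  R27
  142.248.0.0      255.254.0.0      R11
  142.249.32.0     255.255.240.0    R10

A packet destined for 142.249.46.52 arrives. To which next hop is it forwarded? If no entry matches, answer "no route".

Routes whose prefix contains 142.249.46.52:
  142.0.0.0/8 (142.0.0.0 - 142.255.255.255) -> R15
  142.240.0.0/12 (142.240.0.0 - 142.255.255.255) -> R13
  142.248.0.0/15 (142.248.0.0 - 142.249.255.255) -> R11
  142.249.32.0/20 (142.249.32.0 - 142.249.47.255) -> R10
More-specific entries that do NOT match:
  142.249.46.16/29 (142.249.46.16 - 142.249.46.23) does not contain 142.249.46.52
  142.251.46.32/27 (142.251.46.32 - 142.251.46.63) does not contain 142.249.46.52
  142.249.62.0/25 (142.249.62.0 - 142.249.62.127) does not contain 142.249.46.52
  142.249.46.128/25 (142.249.46.128 - 142.249.46.255) does not contain 142.249.46.52
Longest matching prefix is /20 -> next hop R10.

R10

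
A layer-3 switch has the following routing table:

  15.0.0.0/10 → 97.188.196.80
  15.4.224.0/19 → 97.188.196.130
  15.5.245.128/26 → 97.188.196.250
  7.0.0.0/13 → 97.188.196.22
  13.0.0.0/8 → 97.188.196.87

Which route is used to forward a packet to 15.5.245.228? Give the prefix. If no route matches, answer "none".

Entries matching 15.5.245.228:
  15.0.0.0/10 (15.0.0.0 - 15.63.255.255)
Most specific is 15.0.0.0/10.

15.0.0.0/10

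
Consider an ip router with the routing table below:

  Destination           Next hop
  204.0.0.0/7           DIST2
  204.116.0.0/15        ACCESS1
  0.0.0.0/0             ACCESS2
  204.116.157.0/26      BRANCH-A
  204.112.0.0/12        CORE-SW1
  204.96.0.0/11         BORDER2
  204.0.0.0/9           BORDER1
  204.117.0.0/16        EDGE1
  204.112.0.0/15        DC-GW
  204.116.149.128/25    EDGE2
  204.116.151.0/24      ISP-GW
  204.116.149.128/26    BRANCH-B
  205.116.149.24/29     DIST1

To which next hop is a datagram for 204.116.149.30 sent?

ACCESS1

Routes whose prefix contains 204.116.149.30:
  0.0.0.0/0 (default, matches everything) -> ACCESS2
  204.0.0.0/7 (204.0.0.0 - 205.255.255.255) -> DIST2
  204.0.0.0/9 (204.0.0.0 - 204.127.255.255) -> BORDER1
  204.96.0.0/11 (204.96.0.0 - 204.127.255.255) -> BORDER2
  204.112.0.0/12 (204.112.0.0 - 204.127.255.255) -> CORE-SW1
  204.116.0.0/15 (204.116.0.0 - 204.117.255.255) -> ACCESS1
More-specific entries that do NOT match:
  205.116.149.24/29 (205.116.149.24 - 205.116.149.31) does not contain 204.116.149.30
  204.116.157.0/26 (204.116.157.0 - 204.116.157.63) does not contain 204.116.149.30
  204.116.149.128/26 (204.116.149.128 - 204.116.149.191) does not contain 204.116.149.30
  204.116.149.128/25 (204.116.149.128 - 204.116.149.255) does not contain 204.116.149.30
  204.116.151.0/24 (204.116.151.0 - 204.116.151.255) does not contain 204.116.149.30
  204.117.0.0/16 (204.117.0.0 - 204.117.255.255) does not contain 204.116.149.30
Longest matching prefix is /15 -> next hop ACCESS1.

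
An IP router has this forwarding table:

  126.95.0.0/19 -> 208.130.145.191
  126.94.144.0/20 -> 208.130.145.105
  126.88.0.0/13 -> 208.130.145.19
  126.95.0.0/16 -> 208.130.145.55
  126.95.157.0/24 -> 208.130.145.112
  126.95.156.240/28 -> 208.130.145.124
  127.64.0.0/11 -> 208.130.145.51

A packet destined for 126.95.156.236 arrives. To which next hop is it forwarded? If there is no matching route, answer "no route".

208.130.145.55

Routes whose prefix contains 126.95.156.236:
  126.88.0.0/13 (126.88.0.0 - 126.95.255.255) -> 208.130.145.19
  126.95.0.0/16 (126.95.0.0 - 126.95.255.255) -> 208.130.145.55
More-specific entries that do NOT match:
  126.95.156.240/28 (126.95.156.240 - 126.95.156.255) does not contain 126.95.156.236
  126.95.157.0/24 (126.95.157.0 - 126.95.157.255) does not contain 126.95.156.236
  126.94.144.0/20 (126.94.144.0 - 126.94.159.255) does not contain 126.95.156.236
  126.95.0.0/19 (126.95.0.0 - 126.95.31.255) does not contain 126.95.156.236
Longest matching prefix is /16 -> next hop 208.130.145.55.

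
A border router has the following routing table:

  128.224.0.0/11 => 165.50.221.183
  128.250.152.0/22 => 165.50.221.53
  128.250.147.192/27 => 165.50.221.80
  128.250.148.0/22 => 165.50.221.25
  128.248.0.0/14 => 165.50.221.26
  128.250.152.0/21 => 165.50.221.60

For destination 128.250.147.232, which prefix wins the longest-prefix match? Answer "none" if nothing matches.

128.248.0.0/14

Entries matching 128.250.147.232:
  128.224.0.0/11 (128.224.0.0 - 128.255.255.255)
  128.248.0.0/14 (128.248.0.0 - 128.251.255.255)
Most specific is 128.248.0.0/14.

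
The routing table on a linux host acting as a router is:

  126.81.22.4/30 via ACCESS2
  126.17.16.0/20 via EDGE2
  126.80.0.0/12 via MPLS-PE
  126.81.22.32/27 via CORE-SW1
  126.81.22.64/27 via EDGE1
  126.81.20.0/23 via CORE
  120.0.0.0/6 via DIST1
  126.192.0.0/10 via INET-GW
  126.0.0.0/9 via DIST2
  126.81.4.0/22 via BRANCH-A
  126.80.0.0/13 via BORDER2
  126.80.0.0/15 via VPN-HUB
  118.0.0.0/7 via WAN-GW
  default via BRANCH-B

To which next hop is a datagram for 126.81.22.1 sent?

Routes whose prefix contains 126.81.22.1:
  0.0.0.0/0 (default, matches everything) -> BRANCH-B
  126.0.0.0/9 (126.0.0.0 - 126.127.255.255) -> DIST2
  126.80.0.0/12 (126.80.0.0 - 126.95.255.255) -> MPLS-PE
  126.80.0.0/13 (126.80.0.0 - 126.87.255.255) -> BORDER2
  126.80.0.0/15 (126.80.0.0 - 126.81.255.255) -> VPN-HUB
More-specific entries that do NOT match:
  126.81.22.4/30 (126.81.22.4 - 126.81.22.7) does not contain 126.81.22.1
  126.81.22.32/27 (126.81.22.32 - 126.81.22.63) does not contain 126.81.22.1
  126.81.22.64/27 (126.81.22.64 - 126.81.22.95) does not contain 126.81.22.1
  126.81.20.0/23 (126.81.20.0 - 126.81.21.255) does not contain 126.81.22.1
  126.81.4.0/22 (126.81.4.0 - 126.81.7.255) does not contain 126.81.22.1
  126.17.16.0/20 (126.17.16.0 - 126.17.31.255) does not contain 126.81.22.1
Longest matching prefix is /15 -> next hop VPN-HUB.

VPN-HUB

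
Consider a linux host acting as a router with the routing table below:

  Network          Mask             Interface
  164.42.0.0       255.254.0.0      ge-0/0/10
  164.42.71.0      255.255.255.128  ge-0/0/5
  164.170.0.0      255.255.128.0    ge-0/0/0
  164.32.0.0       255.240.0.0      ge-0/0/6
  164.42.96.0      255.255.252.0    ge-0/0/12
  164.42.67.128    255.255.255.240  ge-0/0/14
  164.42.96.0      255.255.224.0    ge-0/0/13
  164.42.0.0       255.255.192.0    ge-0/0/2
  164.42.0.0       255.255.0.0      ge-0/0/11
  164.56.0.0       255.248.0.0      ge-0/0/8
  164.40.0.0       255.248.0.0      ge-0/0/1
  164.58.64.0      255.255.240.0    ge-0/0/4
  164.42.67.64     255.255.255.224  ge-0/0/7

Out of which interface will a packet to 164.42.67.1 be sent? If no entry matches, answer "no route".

Routes whose prefix contains 164.42.67.1:
  164.32.0.0/12 (164.32.0.0 - 164.47.255.255) -> ge-0/0/6
  164.40.0.0/13 (164.40.0.0 - 164.47.255.255) -> ge-0/0/1
  164.42.0.0/15 (164.42.0.0 - 164.43.255.255) -> ge-0/0/10
  164.42.0.0/16 (164.42.0.0 - 164.42.255.255) -> ge-0/0/11
More-specific entries that do NOT match:
  164.42.67.128/28 (164.42.67.128 - 164.42.67.143) does not contain 164.42.67.1
  164.42.67.64/27 (164.42.67.64 - 164.42.67.95) does not contain 164.42.67.1
  164.42.71.0/25 (164.42.71.0 - 164.42.71.127) does not contain 164.42.67.1
  164.42.96.0/22 (164.42.96.0 - 164.42.99.255) does not contain 164.42.67.1
  164.58.64.0/20 (164.58.64.0 - 164.58.79.255) does not contain 164.42.67.1
  164.42.96.0/19 (164.42.96.0 - 164.42.127.255) does not contain 164.42.67.1
  164.42.0.0/18 (164.42.0.0 - 164.42.63.255) does not contain 164.42.67.1
  164.170.0.0/17 (164.170.0.0 - 164.170.127.255) does not contain 164.42.67.1
Longest matching prefix is /16 -> interface ge-0/0/11.

ge-0/0/11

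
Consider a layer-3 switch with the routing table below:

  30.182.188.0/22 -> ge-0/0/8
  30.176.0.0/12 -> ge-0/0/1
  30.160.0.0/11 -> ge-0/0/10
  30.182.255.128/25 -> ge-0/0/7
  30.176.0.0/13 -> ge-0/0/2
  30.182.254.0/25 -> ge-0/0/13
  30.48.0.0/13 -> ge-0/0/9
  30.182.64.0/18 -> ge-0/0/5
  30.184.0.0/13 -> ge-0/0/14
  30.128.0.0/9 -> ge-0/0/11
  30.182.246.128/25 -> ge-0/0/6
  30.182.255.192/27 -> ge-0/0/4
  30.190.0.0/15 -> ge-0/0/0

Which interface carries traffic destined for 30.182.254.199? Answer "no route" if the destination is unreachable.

ge-0/0/2

Routes whose prefix contains 30.182.254.199:
  30.128.0.0/9 (30.128.0.0 - 30.255.255.255) -> ge-0/0/11
  30.160.0.0/11 (30.160.0.0 - 30.191.255.255) -> ge-0/0/10
  30.176.0.0/12 (30.176.0.0 - 30.191.255.255) -> ge-0/0/1
  30.176.0.0/13 (30.176.0.0 - 30.183.255.255) -> ge-0/0/2
More-specific entries that do NOT match:
  30.182.255.192/27 (30.182.255.192 - 30.182.255.223) does not contain 30.182.254.199
  30.182.255.128/25 (30.182.255.128 - 30.182.255.255) does not contain 30.182.254.199
  30.182.254.0/25 (30.182.254.0 - 30.182.254.127) does not contain 30.182.254.199
  30.182.246.128/25 (30.182.246.128 - 30.182.246.255) does not contain 30.182.254.199
  30.182.188.0/22 (30.182.188.0 - 30.182.191.255) does not contain 30.182.254.199
  30.182.64.0/18 (30.182.64.0 - 30.182.127.255) does not contain 30.182.254.199
  30.190.0.0/15 (30.190.0.0 - 30.191.255.255) does not contain 30.182.254.199
Longest matching prefix is /13 -> interface ge-0/0/2.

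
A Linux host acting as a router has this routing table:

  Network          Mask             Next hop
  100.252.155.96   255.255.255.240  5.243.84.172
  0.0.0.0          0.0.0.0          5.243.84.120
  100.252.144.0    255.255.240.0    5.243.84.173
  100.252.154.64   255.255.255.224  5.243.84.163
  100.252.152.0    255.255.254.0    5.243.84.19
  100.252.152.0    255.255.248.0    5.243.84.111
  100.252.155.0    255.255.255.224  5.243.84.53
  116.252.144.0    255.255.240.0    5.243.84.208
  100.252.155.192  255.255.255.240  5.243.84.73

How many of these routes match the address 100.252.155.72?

Prefixes containing 100.252.155.72:
  0.0.0.0/0 (default, matches everything)
  100.252.144.0/20 (100.252.144.0 - 100.252.159.255)
  100.252.152.0/21 (100.252.152.0 - 100.252.159.255)
Total matching entries: 3.

3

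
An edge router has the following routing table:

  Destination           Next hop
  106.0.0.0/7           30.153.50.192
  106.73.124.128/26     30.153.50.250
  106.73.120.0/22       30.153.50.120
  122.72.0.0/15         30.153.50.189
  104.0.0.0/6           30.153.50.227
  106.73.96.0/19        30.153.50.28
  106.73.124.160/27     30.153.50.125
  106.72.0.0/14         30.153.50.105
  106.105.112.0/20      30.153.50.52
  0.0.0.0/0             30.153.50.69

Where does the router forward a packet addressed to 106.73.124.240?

30.153.50.28

Routes whose prefix contains 106.73.124.240:
  0.0.0.0/0 (default, matches everything) -> 30.153.50.69
  104.0.0.0/6 (104.0.0.0 - 107.255.255.255) -> 30.153.50.227
  106.0.0.0/7 (106.0.0.0 - 107.255.255.255) -> 30.153.50.192
  106.72.0.0/14 (106.72.0.0 - 106.75.255.255) -> 30.153.50.105
  106.73.96.0/19 (106.73.96.0 - 106.73.127.255) -> 30.153.50.28
More-specific entries that do NOT match:
  106.73.124.160/27 (106.73.124.160 - 106.73.124.191) does not contain 106.73.124.240
  106.73.124.128/26 (106.73.124.128 - 106.73.124.191) does not contain 106.73.124.240
  106.73.120.0/22 (106.73.120.0 - 106.73.123.255) does not contain 106.73.124.240
  106.105.112.0/20 (106.105.112.0 - 106.105.127.255) does not contain 106.73.124.240
Longest matching prefix is /19 -> next hop 30.153.50.28.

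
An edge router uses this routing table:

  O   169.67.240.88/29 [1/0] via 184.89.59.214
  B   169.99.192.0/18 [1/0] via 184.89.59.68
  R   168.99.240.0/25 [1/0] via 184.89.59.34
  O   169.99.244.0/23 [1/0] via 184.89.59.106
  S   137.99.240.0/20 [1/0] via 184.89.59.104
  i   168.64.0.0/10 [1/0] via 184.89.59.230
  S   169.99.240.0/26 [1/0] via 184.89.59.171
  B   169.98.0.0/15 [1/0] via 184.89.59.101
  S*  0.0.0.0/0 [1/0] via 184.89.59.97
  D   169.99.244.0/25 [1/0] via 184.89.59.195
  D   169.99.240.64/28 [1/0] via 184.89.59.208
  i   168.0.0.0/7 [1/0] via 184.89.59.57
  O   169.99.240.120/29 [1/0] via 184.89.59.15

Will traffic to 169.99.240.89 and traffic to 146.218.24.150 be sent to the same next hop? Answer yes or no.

169.99.240.89: longest match 169.99.192.0/18 -> 184.89.59.68
146.218.24.150: longest match 0.0.0.0/0 -> 184.89.59.97

no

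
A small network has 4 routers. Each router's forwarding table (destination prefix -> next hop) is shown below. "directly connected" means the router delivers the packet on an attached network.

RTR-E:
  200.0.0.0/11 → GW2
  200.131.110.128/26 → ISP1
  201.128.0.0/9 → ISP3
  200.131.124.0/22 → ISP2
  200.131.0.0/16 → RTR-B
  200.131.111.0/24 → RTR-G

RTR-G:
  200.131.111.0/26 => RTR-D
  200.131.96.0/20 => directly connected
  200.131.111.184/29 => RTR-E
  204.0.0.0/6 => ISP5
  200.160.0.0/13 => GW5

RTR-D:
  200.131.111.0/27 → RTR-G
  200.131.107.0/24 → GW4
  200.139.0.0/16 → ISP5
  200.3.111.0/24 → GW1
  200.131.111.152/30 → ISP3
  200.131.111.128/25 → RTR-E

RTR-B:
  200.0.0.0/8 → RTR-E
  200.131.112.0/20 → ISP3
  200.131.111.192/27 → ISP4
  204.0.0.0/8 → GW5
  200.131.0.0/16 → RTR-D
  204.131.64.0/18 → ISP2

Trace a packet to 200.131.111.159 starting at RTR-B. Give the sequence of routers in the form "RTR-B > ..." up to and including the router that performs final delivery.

RTR-B > RTR-D > RTR-E > RTR-G

At RTR-B: longest match for 200.131.111.159 is 200.131.0.0/16 -> RTR-D
At RTR-D: longest match for 200.131.111.159 is 200.131.111.128/25 -> RTR-E
At RTR-E: longest match for 200.131.111.159 is 200.131.111.0/24 -> RTR-G
At RTR-G: longest match for 200.131.111.159 is 200.131.96.0/20 -> directly connected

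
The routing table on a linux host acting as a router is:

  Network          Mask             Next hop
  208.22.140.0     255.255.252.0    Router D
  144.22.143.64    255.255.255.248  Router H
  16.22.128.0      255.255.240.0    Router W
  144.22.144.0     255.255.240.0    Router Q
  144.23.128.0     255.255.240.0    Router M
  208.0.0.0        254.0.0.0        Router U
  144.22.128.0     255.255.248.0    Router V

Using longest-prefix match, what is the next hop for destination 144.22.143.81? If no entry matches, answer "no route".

no route

No entry's prefix contains 144.22.143.81; there is no default route.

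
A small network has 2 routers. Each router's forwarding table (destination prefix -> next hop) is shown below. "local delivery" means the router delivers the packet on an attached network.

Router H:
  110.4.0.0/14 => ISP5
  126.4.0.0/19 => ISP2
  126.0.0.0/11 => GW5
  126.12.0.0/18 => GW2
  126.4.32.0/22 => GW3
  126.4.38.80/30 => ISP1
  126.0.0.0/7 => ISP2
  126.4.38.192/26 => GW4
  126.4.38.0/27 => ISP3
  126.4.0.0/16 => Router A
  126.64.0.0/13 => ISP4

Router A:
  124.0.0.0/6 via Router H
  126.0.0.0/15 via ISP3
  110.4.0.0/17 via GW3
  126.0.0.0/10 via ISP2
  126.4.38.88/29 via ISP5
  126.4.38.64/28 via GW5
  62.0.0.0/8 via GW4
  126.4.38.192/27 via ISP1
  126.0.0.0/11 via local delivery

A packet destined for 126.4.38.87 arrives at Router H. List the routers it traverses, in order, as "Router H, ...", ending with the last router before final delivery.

Router H, Router A

At Router H: longest match for 126.4.38.87 is 126.4.0.0/16 -> Router A
At Router A: longest match for 126.4.38.87 is 126.0.0.0/11 -> local delivery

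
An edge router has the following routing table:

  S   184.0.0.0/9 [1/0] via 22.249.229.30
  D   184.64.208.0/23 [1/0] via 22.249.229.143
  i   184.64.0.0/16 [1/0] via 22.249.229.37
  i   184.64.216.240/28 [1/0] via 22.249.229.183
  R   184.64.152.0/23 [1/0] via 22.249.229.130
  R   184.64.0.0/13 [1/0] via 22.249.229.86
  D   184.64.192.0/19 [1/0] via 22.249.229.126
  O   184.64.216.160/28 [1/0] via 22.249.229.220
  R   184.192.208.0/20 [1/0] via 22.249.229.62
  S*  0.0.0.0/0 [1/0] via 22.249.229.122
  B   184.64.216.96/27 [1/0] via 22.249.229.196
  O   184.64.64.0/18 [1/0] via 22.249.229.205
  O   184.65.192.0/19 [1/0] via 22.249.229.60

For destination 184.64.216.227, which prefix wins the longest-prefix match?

Entries matching 184.64.216.227:
  0.0.0.0/0 (default, matches everything)
  184.0.0.0/9 (184.0.0.0 - 184.127.255.255)
  184.64.0.0/13 (184.64.0.0 - 184.71.255.255)
  184.64.0.0/16 (184.64.0.0 - 184.64.255.255)
  184.64.192.0/19 (184.64.192.0 - 184.64.223.255)
Most specific is 184.64.192.0/19.

184.64.192.0/19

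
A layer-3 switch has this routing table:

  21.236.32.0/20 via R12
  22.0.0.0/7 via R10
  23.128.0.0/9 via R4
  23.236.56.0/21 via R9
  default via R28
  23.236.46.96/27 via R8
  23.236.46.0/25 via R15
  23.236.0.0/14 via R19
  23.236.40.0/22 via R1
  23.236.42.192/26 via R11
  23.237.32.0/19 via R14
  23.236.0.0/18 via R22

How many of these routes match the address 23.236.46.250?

Prefixes containing 23.236.46.250:
  0.0.0.0/0 (default, matches everything)
  22.0.0.0/7 (22.0.0.0 - 23.255.255.255)
  23.128.0.0/9 (23.128.0.0 - 23.255.255.255)
  23.236.0.0/14 (23.236.0.0 - 23.239.255.255)
  23.236.0.0/18 (23.236.0.0 - 23.236.63.255)
Total matching entries: 5.

5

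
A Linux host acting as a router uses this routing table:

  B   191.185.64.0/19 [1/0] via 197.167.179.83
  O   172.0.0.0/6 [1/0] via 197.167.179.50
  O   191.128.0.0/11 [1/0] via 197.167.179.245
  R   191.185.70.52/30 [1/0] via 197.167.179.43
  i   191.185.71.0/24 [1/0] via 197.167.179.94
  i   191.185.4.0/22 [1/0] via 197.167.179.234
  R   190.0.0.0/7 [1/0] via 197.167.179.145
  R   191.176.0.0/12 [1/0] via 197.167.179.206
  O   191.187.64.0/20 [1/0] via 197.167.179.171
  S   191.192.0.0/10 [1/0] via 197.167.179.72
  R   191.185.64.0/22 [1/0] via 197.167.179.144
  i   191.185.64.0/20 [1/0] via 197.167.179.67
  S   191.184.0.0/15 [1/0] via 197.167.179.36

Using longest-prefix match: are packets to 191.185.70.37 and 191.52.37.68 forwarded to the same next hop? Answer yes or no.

191.185.70.37: longest match 191.185.64.0/20 -> 197.167.179.67
191.52.37.68: longest match 190.0.0.0/7 -> 197.167.179.145

no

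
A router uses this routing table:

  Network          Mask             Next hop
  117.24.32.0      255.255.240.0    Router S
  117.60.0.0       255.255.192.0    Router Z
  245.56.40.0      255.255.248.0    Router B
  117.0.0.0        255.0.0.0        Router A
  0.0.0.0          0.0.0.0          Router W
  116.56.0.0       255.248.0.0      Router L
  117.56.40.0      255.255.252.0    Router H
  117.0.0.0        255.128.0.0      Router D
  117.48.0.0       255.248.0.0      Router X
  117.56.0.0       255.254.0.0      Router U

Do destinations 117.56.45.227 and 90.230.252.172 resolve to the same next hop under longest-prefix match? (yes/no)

no

117.56.45.227: longest match 117.56.0.0/15 -> Router U
90.230.252.172: longest match 0.0.0.0/0 -> Router W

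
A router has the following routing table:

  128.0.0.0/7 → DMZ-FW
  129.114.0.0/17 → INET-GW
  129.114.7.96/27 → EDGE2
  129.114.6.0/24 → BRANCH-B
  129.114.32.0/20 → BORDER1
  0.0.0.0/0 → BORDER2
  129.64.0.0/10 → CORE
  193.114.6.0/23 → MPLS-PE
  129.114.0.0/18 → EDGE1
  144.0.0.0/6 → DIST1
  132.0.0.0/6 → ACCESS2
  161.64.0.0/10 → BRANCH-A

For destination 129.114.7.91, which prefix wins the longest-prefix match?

Entries matching 129.114.7.91:
  0.0.0.0/0 (default, matches everything)
  128.0.0.0/7 (128.0.0.0 - 129.255.255.255)
  129.64.0.0/10 (129.64.0.0 - 129.127.255.255)
  129.114.0.0/17 (129.114.0.0 - 129.114.127.255)
  129.114.0.0/18 (129.114.0.0 - 129.114.63.255)
Most specific is 129.114.0.0/18.

129.114.0.0/18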